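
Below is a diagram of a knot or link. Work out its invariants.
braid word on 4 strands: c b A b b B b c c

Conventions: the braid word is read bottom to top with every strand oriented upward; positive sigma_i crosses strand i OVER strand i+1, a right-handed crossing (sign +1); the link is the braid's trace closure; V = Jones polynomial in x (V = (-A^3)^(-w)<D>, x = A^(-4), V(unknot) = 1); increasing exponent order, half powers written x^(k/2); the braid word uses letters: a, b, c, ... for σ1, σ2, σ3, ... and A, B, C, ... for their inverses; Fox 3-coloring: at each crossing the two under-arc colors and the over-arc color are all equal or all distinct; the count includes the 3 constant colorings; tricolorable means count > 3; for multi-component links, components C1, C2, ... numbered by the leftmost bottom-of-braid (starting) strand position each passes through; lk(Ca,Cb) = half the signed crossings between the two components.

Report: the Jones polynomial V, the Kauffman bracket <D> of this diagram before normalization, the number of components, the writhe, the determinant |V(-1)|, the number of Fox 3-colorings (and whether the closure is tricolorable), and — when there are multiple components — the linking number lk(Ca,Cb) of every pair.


V = x^2 + 2x^4 - 2x^5 + x^6 - 2x^7 + x^8
<D> = -A^-17 + 2A^-13 - A^-9 + 2A^-5 - 2A^-1 - A^7 (w = +5)
1 component over 9 crossings, w = +5
27 Fox colorings among 3^9, |V(-1)| = 9: tricolorable
why: w = +5 (over 9 crossings) is diagram-only; (-A^3)^(-5) removes it from V


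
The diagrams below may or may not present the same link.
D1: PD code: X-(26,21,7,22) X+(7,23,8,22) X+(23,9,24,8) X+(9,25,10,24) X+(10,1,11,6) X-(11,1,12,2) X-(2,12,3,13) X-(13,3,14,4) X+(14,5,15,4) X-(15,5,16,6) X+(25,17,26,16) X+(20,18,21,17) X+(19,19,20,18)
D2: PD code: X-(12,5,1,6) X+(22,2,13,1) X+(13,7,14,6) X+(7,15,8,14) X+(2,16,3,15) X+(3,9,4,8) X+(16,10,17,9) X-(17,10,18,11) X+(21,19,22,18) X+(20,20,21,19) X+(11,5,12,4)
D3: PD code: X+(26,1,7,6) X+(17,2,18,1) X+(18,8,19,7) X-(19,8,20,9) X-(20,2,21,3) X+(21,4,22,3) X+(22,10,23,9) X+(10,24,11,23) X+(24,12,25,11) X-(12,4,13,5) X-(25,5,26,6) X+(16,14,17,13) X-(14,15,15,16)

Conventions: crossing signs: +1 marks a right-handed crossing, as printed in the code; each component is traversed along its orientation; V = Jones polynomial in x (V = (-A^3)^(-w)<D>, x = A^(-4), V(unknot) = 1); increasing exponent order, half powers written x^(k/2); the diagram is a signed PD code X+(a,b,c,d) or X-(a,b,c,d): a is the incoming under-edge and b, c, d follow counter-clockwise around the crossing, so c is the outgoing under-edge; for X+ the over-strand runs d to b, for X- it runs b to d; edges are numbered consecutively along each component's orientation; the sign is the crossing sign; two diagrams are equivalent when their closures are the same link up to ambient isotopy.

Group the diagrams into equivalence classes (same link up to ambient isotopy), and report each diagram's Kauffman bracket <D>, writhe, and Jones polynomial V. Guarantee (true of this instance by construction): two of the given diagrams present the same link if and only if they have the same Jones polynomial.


classes: {D1} | {D2} | {D3}
V(D1) = -x^(-3/2) - 2x^(1/2) + x^(3/2) - x^(5/2) + x^(7/2)  [13 crossings, <D> = -A^-5 + A^-1 - A^3 + 2A^7 + A^15, w = +3]
D2 (bracket A^-1 - A^3 + A^7 + A^15; 11 crossings at w = +7): V = -x^(3/2) - x^(7/2) + x^(9/2) - x^(11/2)
V(D3) = -x^(1/2) - x^(3/2) - x^(5/2) + x^(9/2)  [13 crossings, <D> = -A^-9 + A^-1 + A^3 + A^7, w = +3]
note: comparing 3 Jones polynomials yields 3 groups


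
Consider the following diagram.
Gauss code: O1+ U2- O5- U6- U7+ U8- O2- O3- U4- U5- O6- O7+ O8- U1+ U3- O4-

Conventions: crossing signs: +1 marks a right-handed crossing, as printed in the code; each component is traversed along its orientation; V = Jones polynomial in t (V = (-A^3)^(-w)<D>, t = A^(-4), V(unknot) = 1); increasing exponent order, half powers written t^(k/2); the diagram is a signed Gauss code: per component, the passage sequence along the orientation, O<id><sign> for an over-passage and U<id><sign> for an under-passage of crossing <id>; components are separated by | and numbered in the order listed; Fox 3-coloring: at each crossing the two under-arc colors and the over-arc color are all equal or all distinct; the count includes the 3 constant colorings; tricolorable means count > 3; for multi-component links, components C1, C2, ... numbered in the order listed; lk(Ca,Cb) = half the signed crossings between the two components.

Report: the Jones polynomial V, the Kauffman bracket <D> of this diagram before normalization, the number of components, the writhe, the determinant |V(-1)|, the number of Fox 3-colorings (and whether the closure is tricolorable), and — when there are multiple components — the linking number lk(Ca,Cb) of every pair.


Jones polynomial: V(t) = -t^-6 + t^-5 - t^-4 + 2t^-3 - t^-2 + t^-1
<D> = A^-8 - A^-4 + 2 - A^4 + A^8 - A^12; writhe -4
components 1, writhe -4 (8 crossings)
3-colorings: 3 of 3^8, det 7 — not tricolorable
note: w = -4 shifts under R1 moves; the (-A^3)^(4) factor cancels that in V


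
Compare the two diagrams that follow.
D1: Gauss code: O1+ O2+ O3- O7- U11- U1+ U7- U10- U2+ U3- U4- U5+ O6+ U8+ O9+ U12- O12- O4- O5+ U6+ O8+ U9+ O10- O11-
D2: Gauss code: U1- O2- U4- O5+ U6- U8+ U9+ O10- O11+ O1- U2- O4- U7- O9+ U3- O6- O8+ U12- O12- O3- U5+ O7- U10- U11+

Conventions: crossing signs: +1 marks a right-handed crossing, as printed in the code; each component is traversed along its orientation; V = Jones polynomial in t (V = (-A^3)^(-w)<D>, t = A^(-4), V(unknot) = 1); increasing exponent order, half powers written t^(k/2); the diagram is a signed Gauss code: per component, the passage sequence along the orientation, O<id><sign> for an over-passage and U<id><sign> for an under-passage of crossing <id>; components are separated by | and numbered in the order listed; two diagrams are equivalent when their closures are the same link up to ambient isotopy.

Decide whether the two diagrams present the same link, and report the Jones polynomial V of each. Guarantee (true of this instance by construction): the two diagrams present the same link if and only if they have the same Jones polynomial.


equivalent: no
V(D1) = t + t^3 - t^4  (w 0, c 12, <D> = -A^-16 + A^-12 + A^-4)
V(D2) = t^-5 - 2t^-4 + 2t^-3 - 2t^-2 + 2t^-1 - 1 + t  [12 crossings, <D> = A^-16 - A^-12 + 2A^-8 - 2A^-4 + 2 - 2A^4 + A^8, w = -4]
key observation: V(t) takes 2 values over 2 diagrams, fixing the grouping


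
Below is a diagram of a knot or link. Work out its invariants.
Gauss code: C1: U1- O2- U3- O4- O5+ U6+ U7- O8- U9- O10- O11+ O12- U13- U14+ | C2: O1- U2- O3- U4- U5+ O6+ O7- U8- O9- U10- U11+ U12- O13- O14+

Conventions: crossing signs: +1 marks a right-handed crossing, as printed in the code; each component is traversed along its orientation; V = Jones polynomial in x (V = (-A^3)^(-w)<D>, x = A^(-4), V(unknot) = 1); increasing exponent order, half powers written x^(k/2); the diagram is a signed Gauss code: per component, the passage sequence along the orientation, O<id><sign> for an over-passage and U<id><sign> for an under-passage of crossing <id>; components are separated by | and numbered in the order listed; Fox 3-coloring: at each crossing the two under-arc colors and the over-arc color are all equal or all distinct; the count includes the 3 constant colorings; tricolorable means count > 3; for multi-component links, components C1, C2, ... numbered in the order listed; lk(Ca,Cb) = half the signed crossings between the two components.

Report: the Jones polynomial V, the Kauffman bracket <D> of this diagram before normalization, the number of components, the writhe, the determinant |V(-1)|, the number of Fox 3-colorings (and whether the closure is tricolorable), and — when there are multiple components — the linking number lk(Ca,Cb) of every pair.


V(x) = -x^(-17/2) + x^(-15/2) - x^(-13/2) + x^(-11/2) - x^(-9/2) - x^(-5/2)
bracket: -A^-8 - 1 + A^4 - A^8 + A^12 - A^16, w = -6
2 components, writhe -6, over 14 crossings
lk(C1,C2) = -3
det 6, colorings 9 of 3^14 — tricolorable
observation: det 6 = |V(-1)|; divisible by 3, so tricolorable


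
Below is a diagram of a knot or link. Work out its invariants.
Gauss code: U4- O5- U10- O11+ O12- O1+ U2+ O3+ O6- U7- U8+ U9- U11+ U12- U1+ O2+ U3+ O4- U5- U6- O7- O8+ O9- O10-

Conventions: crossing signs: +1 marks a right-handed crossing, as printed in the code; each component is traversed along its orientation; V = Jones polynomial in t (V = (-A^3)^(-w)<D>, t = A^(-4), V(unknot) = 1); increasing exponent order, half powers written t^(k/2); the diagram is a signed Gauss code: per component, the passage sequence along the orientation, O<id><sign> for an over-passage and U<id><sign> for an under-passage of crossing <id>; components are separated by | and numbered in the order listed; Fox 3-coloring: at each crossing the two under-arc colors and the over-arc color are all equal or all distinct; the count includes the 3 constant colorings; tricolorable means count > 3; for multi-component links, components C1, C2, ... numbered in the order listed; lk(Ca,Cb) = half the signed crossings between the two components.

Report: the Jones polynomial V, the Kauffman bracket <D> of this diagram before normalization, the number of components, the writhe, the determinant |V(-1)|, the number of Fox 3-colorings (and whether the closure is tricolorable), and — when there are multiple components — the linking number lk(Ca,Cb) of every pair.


Jones polynomial: V(t) = -t^-5 + t^-4 - t^-3 + 2t^-2 - t^-1 + 2 - t
<D> = -A^-10 + 2A^-6 - A^-2 + 2A^2 - A^6 + A^10 - A^14; writhe -2
components 1, writhe -2 (12 crossings)
3-colorings: 9 of 3^12, det 9 — tricolorable
note: the span of V is 6, forcing >= 6 crossings in any diagram


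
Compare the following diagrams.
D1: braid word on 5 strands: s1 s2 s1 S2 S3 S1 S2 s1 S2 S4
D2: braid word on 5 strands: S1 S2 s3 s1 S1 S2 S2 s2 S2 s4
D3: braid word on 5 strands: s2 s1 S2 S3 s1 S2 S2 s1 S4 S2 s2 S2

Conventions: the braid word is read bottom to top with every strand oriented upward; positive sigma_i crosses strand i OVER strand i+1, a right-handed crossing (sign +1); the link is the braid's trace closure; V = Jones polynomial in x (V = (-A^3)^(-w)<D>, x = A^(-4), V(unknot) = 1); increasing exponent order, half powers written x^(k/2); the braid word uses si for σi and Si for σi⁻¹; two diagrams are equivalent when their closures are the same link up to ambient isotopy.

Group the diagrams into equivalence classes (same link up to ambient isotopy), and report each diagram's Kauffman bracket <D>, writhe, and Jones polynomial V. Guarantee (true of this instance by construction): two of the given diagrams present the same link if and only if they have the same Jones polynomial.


classes: {D1} | {D2} | {D3}
V(D1) = 1  [10 crossings, <D> = A^-6, w = -2]
V(D2) = -x^-4 + x^-3 + x^-1  [10 crossings, <D> = A^-2 + A^6 - A^10, w = -2]
V(D3) = -x^-3 + 2x^-2 - 2x^-1 + 3 - 2x + 2x^2 - x^3  [12 crossings, <D> = -A^-18 + 2A^-14 - 2A^-10 + 3A^-6 - 2A^-2 + 2A^2 - A^6, w = -2]
note: 3 classes among 3 diagrams; unequal V(x) rules out equality


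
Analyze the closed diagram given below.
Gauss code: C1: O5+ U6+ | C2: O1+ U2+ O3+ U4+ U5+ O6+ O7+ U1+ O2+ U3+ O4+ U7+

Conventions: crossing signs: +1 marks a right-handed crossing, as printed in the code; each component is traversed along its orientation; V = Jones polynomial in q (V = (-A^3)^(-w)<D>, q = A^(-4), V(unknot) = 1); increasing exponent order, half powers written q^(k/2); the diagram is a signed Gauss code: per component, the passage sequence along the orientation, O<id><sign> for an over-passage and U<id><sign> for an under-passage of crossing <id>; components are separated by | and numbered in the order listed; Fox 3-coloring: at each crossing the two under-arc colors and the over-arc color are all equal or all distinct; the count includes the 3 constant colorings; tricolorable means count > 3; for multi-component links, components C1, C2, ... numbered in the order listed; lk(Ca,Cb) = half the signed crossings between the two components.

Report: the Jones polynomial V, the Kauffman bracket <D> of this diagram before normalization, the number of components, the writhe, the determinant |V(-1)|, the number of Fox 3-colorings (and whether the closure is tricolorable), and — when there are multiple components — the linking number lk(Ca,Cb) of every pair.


V = -q^(5/2) - 2q^(9/2) + q^(11/2) - 2q^(13/2) + 2q^(15/2) - q^(17/2) + q^(19/2)
<D> = -A^-17 + A^-13 - 2A^-9 + 2A^-5 - A^-1 + 2A^3 + A^11 (w = +7)
2 components over 7 crossings, w = +7
lk(C1,C2): +1
3 Fox colorings among 3^7, |V(-1)| = 10: not tricolorable
why: the 1 component pair carries total linking +1


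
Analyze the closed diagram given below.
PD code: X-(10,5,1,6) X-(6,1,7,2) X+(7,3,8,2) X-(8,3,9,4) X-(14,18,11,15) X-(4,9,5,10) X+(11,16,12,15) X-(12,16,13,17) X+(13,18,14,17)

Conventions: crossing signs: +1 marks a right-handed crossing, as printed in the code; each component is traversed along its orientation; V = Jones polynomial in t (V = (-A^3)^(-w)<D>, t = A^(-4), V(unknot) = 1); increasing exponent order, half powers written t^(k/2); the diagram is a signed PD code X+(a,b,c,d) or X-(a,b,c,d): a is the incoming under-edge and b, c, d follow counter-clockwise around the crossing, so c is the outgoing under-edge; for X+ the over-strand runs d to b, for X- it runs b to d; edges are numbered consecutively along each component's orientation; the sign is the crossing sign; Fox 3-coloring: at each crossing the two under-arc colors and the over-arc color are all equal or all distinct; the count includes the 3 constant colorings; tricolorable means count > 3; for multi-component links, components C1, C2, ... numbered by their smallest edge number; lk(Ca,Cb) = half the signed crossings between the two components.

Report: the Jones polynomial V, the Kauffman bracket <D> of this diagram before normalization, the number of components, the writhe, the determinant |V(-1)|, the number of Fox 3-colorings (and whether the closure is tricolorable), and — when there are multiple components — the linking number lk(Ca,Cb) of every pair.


Jones polynomial: V(t) = -t^-5 - t^-4 + t^-3 + 2t^-2 + 2t^-1 + 1
<D> = -A^-9 - 2A^-5 - 2A^-1 - A^3 + A^7 + A^11; writhe -3
components 3, writhe -3 (9 crossings)
linking number lk(C1,C2) = 0
lk(C1,C3): 0
lk(C2,C3) = 0
3-colorings: 81 of 3^10, det 0 — tricolorable
note: the 3 component pairs carry total linking 0


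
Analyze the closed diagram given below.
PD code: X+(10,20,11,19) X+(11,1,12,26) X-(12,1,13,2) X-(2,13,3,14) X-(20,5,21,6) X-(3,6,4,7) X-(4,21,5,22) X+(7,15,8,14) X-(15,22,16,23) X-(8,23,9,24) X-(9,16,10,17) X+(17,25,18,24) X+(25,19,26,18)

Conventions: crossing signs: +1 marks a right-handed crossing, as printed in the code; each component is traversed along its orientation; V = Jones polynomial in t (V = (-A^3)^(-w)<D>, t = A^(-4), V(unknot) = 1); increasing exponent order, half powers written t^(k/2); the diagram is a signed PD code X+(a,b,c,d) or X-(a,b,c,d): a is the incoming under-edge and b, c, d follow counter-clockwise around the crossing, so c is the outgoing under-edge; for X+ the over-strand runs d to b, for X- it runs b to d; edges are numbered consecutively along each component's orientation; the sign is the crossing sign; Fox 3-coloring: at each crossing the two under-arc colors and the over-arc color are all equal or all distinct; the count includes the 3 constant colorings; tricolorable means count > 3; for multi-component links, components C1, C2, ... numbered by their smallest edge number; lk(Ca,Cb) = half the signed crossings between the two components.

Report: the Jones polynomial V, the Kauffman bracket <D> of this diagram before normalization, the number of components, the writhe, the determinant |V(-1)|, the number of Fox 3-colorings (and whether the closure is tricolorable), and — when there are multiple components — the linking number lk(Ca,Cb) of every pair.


Jones polynomial: V(t) = -t^-4 + t^-3 + t^-1
<D> = -A^-5 - A^3 + A^7; writhe -3
components 1, writhe -3 (13 crossings)
3-colorings: 9 of 3^13, det 3 — tricolorable
note: w = -3 shifts under R1 moves; the (-A^3)^(3) factor cancels that in V


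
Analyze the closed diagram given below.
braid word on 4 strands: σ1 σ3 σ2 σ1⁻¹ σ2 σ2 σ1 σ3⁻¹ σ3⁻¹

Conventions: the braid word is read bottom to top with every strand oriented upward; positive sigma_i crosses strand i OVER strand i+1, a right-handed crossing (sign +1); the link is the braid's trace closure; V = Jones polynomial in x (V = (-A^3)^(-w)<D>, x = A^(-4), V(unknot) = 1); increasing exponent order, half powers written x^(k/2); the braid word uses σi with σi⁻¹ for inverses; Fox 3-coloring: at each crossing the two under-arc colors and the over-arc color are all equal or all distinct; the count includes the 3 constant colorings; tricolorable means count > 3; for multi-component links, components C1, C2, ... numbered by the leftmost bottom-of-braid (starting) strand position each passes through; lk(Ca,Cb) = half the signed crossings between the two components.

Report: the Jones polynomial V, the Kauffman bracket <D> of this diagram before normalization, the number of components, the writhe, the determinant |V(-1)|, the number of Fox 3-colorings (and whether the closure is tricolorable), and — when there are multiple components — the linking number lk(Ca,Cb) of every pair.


V = x - x^2 + 2x^3 - x^4 + x^5 - x^6
<D> = A^-15 - A^-11 + A^-7 - 2A^-3 + A - A^5 (w = +3)
1 component over 9 crossings, w = +3
3 Fox colorings among 3^9, |V(-1)| = 7: not tricolorable
why: |V(-1)| = 7: so not tricolorable, since 3 does not divide 7


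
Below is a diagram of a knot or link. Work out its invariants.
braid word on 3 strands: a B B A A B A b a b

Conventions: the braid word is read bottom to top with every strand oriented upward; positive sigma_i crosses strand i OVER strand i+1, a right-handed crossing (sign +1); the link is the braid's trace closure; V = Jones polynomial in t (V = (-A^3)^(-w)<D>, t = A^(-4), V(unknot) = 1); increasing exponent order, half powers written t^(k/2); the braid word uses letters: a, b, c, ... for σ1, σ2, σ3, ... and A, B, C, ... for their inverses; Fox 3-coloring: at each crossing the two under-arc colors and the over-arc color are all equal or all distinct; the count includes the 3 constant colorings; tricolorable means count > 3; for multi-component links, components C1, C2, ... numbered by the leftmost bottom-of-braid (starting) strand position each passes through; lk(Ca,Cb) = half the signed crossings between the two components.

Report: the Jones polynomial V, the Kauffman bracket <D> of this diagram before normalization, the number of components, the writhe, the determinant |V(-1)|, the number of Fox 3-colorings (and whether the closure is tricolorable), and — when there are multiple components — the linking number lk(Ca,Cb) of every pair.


Jones polynomial: V(t) = t^-3 + t^-2 + t^-1 + 1
<D> = A^-6 + A^-2 + A^2 + A^6; writhe -2
components 3, writhe -2 (10 crossings)
linking number lk(C1,C2) = 0
lk(C1,C3): -1
lk(C2,C3) = 0
3-colorings: 9 of 3^10, det 0 — tricolorable
note: summing lk over 3 pairs gives -1


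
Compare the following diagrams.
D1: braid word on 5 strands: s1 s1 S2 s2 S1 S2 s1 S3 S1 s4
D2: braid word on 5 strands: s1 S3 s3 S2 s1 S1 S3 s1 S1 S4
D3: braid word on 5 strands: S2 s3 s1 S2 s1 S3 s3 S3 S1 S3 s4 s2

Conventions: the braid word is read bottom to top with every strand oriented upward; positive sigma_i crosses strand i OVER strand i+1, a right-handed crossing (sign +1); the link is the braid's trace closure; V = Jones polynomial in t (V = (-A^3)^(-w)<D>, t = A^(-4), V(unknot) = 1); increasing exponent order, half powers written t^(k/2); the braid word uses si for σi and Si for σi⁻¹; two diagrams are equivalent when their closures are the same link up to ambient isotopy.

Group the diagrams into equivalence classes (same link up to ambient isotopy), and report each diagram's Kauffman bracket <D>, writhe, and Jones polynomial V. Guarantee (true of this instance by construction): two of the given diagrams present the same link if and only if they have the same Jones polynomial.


equivalence classes: {D1, D2, D3}
D1 (bracket 1; 10 crossings at w = 0): V = 1
V(D2) = 1  (w -2, c 10, <D> = A^-6)
V(D3) = 1  [12 crossings, <D> = 1, w = 0]
key observation: one V(t) for all 3 diagrams — one class (guaranteed)


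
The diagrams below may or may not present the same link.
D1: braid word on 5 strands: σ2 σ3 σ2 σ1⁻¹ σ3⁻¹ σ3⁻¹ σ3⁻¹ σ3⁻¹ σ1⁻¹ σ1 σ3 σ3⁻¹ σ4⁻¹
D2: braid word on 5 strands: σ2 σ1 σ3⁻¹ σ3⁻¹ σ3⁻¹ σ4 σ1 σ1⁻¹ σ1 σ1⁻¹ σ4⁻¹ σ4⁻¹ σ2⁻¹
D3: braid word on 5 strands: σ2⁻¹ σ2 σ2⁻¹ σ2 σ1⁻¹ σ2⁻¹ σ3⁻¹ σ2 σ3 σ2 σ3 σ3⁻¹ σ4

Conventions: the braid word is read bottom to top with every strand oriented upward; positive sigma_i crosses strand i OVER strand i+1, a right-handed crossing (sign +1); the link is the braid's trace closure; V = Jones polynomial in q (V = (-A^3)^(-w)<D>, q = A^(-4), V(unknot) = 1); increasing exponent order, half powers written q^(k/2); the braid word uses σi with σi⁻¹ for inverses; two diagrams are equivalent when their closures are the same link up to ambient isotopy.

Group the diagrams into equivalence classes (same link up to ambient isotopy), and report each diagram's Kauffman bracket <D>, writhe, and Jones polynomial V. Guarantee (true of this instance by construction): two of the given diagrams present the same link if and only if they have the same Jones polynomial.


classes: {D1} | {D2} | {D3}
V(D1) = -q^(-5/2) - q^(-1/2)  [13 crossings, <D> = A^-7 + A, w = -3]
V(D2) = q^(-9/2) - q^(-5/2) - q^(-3/2) - q^(-1/2)  [13 crossings, <D> = A^-7 + A^-3 + A - A^9, w = -3]
D3 (bracket A + A^5; 13 crossings at w = +1): V = -q^(-1/2) - q^(1/2)
note: comparing 3 Jones polynomials yields 3 groups


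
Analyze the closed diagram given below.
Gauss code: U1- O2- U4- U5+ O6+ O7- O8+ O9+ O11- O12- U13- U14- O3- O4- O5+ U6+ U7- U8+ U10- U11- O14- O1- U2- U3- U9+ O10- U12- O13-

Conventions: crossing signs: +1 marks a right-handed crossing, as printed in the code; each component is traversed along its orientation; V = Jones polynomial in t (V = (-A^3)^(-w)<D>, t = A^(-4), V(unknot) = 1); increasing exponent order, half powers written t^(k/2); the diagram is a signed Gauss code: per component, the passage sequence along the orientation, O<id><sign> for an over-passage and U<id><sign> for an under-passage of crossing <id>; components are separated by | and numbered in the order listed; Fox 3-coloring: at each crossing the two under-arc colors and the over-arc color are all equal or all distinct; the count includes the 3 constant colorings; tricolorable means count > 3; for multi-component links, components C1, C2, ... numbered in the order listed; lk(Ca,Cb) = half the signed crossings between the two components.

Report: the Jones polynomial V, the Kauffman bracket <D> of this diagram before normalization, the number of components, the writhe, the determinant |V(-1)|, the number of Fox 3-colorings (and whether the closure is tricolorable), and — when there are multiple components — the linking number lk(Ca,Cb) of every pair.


V(t) = -t^-7 + t^-6 - t^-5 + t^-4 + t^-2
bracket: A^-10 + A^-2 - A^2 + A^6 - A^10, w = -6
1 component, writhe -6, over 14 crossings
det 5, colorings 3 of 3^14 — not tricolorable
observation: |V(-1)| = 5: so not tricolorable, since 3 does not divide 5


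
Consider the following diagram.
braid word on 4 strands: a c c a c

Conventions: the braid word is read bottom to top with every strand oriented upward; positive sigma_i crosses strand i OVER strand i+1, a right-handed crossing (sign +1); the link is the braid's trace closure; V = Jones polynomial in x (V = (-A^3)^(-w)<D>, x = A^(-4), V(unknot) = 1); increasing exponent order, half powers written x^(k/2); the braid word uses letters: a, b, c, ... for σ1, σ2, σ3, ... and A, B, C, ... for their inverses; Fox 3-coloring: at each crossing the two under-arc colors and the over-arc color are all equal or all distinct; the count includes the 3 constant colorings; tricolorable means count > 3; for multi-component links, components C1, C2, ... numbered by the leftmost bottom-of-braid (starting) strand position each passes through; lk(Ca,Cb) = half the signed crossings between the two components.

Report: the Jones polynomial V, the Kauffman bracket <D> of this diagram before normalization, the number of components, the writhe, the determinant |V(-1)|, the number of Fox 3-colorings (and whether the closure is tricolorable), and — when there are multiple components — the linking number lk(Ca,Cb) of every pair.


V = x + x^2 + 2x^3 + x^4 - x^7
<D> = A^-13 - A^-1 - 2A^3 - A^7 - A^11 (w = +5)
3 components over 5 crossings, w = +5
lk(C1,C2): +1
lk(C1,C3) = 0
linking number lk(C2,C3) = 0
27 Fox colorings among 3^5, |V(-1)| = 0: tricolorable
why: |V(-1)| = 0: so tricolorable, since 3 divides 0


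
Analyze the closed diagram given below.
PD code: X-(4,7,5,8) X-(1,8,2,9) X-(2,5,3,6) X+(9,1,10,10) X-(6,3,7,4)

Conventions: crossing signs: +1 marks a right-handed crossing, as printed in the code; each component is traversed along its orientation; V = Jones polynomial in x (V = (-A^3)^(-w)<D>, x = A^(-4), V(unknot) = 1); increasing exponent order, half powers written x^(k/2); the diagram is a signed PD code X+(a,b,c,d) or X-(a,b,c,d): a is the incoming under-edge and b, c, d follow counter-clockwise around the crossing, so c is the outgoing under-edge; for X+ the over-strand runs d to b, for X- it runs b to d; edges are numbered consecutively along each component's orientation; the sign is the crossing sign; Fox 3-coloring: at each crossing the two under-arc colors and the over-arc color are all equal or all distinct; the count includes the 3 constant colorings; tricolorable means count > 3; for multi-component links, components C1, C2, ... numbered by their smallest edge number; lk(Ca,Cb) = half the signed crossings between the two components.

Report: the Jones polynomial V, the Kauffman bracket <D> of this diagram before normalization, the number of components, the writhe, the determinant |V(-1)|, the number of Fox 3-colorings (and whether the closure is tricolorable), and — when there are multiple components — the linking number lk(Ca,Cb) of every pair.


Jones polynomial: V(x) = -x^-4 + x^-3 + x^-1
<D> = -A^-5 - A^3 + A^7; writhe -3
components 1, writhe -3 (5 crossings)
3-colorings: 9 of 3^5, det 3 — tricolorable
note: the span of V is 3, forcing >= 3 crossings in any diagram


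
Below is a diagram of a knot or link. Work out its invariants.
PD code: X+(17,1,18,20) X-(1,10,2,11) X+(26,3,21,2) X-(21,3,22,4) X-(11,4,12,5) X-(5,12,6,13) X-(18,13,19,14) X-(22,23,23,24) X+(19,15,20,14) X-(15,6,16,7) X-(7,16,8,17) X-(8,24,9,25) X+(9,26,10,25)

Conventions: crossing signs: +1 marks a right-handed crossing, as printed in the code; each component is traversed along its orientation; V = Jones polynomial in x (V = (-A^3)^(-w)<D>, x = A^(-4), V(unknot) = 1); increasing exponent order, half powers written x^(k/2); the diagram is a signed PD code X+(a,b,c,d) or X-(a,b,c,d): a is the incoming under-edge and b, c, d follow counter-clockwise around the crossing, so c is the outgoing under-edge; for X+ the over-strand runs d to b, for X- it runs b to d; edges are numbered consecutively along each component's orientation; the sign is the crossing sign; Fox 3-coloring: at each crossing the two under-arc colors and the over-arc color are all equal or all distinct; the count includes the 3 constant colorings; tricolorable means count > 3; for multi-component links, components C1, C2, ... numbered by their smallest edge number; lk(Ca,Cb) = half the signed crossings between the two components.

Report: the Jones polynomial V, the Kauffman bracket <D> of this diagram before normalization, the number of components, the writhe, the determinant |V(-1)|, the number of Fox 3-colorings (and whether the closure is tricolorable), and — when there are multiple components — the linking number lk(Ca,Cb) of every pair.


V(x) = x^(-15/2) - x^(-7/2) - x^(-5/2) - x^(-3/2)
bracket: A^-9 + A^-5 + A^-1 - A^15, w = -5
2 components, writhe -5, over 13 crossings
lk(C1,C2) = 0
det 0, colorings 9 of 3^13 — tricolorable
observation: |V(-1)| = 0: so tricolorable, since 3 divides 0


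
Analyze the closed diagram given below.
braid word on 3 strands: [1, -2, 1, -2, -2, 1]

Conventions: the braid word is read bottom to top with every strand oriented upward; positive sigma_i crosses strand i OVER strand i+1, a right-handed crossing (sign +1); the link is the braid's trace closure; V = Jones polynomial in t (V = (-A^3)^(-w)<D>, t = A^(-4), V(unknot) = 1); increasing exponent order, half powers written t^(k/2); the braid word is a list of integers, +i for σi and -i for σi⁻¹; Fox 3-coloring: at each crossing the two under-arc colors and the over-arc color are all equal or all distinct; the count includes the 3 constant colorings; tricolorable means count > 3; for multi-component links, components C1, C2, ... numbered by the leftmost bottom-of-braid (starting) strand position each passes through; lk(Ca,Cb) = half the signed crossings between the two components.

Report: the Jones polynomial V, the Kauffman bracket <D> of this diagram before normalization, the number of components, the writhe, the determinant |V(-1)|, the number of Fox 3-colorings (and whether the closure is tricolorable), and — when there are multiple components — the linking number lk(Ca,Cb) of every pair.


Jones polynomial: V(t) = -t^-3 + 2t^-2 - 2t^-1 + 3 - 2t + 2t^2 - t^3
<D> = -A^-12 + 2A^-8 - 2A^-4 + 3 - 2A^4 + 2A^8 - A^12; writhe 0
components 1, writhe 0 (6 crossings)
3-colorings: 3 of 3^6, det 13 — not tricolorable
note: the span of V is 6, forcing >= 6 crossings in any diagram


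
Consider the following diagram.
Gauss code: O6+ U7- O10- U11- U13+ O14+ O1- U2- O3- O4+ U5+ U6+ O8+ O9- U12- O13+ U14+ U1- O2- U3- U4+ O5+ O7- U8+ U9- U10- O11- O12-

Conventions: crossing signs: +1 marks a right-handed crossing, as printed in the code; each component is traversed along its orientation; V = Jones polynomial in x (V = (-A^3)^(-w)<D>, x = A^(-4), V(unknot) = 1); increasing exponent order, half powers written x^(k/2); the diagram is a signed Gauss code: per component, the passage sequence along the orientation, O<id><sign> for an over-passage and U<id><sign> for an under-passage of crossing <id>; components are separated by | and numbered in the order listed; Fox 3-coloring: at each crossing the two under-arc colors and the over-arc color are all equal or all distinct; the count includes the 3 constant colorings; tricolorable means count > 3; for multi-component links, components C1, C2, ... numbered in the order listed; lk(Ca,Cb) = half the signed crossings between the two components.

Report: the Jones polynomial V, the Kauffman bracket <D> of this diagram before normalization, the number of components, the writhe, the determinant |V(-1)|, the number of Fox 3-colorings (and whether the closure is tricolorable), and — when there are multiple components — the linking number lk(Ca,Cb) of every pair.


V(x) = -x^-4 + x^-3 + x^-1
bracket: A^-2 + A^6 - A^10, w = -2
1 component, writhe -2, over 14 crossings
det 3, colorings 9 of 3^14 — tricolorable
observation: det 3 = |V(-1)|; divisible by 3, so tricolorable


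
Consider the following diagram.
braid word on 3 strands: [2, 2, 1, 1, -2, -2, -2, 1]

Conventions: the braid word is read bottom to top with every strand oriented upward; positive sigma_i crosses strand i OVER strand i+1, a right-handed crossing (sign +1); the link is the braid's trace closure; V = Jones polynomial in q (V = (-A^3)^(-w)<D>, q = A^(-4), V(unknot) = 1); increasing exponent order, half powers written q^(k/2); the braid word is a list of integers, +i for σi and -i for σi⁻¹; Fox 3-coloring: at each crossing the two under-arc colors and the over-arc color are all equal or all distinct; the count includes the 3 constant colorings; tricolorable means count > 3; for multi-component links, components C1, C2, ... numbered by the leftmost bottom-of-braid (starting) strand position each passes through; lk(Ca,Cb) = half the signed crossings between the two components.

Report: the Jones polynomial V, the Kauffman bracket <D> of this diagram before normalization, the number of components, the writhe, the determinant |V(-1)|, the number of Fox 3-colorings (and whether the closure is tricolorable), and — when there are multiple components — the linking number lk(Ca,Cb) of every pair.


V(q) = -q^-1 + 2 - q + 2q^2 - q^3 + q^4 - q^5
bracket: -A^-14 + A^-10 - A^-6 + 2A^-2 - A^2 + 2A^6 - A^10, w = +2
1 component, writhe +2, over 8 crossings
det 9, colorings 9 of 3^8 — tricolorable
observation: V spans 6 powers of q: at least 6 crossings in any diagram


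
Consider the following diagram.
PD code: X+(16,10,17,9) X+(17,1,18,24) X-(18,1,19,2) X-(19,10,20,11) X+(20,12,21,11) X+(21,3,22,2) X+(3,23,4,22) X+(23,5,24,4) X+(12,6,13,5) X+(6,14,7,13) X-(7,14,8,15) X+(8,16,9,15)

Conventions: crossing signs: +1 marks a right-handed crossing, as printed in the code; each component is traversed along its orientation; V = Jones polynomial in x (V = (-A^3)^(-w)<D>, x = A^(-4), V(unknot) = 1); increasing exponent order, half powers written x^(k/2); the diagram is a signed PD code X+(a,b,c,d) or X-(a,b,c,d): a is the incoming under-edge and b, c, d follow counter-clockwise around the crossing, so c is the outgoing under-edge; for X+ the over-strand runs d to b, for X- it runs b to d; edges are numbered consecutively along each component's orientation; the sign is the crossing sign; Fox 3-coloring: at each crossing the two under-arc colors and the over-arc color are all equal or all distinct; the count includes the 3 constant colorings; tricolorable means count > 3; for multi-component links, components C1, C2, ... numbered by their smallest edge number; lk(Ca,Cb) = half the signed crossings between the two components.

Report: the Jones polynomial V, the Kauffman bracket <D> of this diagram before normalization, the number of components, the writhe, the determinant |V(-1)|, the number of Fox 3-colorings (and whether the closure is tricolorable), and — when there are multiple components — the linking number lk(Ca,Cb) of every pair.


Jones polynomial: V(x) = x^2 + 2x^4 - 2x^5 + x^6 - 2x^7 + x^8
<D> = A^-14 - 2A^-10 + A^-6 - 2A^-2 + 2A^2 + A^10; writhe +6
components 1, writhe +6 (12 crossings)
3-colorings: 27 of 3^12, det 9 — tricolorable
note: w = +6 (over 12 crossings) is diagram-only; (-A^3)^(-6) removes it from V


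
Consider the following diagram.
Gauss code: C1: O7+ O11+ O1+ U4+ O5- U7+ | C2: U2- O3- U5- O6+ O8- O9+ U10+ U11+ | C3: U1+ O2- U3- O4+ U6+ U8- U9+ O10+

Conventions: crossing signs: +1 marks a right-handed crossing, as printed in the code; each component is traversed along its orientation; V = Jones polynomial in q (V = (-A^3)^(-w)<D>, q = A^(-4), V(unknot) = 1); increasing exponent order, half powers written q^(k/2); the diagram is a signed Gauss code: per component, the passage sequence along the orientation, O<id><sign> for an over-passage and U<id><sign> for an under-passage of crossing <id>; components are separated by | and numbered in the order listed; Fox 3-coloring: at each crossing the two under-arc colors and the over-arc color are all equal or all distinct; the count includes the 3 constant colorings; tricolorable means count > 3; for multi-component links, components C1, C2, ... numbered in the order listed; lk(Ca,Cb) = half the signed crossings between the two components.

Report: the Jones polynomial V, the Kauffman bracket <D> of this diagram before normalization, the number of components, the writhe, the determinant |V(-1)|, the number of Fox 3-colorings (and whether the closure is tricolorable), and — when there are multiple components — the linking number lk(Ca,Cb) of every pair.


V(q) = 1 + q + q^2 + q^3
bracket: -A^-3 - A - A^5 - A^9, w = +3
3 components, writhe +3, over 11 crossings
lk(C1,C2) = 0
linking number lk(C1,C3) = +1
lk(C2,C3): 0
det 0, colorings 9 of 3^11 — tricolorable
observation: w = +3 (over 11 crossings) is diagram-only; (-A^3)^(-3) removes it from V


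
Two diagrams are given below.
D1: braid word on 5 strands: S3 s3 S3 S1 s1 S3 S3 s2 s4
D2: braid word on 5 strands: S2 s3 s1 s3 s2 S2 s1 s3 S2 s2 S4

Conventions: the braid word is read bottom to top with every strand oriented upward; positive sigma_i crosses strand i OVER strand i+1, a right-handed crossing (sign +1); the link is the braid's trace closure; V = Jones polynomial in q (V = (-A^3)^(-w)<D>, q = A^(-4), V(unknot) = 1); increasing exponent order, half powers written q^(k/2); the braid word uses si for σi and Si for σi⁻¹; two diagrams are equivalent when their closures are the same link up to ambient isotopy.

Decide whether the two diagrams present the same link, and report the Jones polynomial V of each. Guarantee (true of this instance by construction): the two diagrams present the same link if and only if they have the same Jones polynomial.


same link: no
V(D1) = q^(-9/2) - q^(-5/2) - q^(-3/2) - q^(-1/2)  [9 crossings, <D> = A^-1 + A^3 + A^7 - A^15, w = -1]
V(D2) = -q^(3/2) - 2q^(7/2) + q^(9/2) - q^(11/2) + q^(13/2)  [11 crossings, <D> = -A^-17 + A^-13 - A^-9 + 2A^-5 + A^3, w = +3]
insight: comparing 2 Jones polynomials yields 2 groups


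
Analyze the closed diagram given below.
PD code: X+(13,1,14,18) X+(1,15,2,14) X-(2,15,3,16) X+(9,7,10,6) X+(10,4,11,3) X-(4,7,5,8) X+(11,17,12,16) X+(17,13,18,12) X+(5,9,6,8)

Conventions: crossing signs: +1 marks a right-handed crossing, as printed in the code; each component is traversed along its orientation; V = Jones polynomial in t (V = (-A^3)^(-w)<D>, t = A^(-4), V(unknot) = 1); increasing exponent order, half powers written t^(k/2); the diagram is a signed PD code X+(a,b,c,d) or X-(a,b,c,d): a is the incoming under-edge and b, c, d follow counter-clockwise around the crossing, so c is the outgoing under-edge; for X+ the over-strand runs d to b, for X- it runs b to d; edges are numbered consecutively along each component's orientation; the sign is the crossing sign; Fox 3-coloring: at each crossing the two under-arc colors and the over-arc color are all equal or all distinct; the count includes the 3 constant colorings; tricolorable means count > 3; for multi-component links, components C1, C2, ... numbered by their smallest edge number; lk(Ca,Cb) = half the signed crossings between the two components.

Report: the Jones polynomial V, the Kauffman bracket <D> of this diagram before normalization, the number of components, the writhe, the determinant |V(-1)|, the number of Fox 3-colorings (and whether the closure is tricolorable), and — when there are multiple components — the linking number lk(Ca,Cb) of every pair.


V = t + t^3 - t^4
<D> = A^-1 - A^3 - A^11 (w = +5)
1 component over 9 crossings, w = +5
9 Fox colorings among 3^9, |V(-1)| = 3: tricolorable
why: w = +5 shifts under R1 moves; the (-A^3)^(-5) factor cancels that in V


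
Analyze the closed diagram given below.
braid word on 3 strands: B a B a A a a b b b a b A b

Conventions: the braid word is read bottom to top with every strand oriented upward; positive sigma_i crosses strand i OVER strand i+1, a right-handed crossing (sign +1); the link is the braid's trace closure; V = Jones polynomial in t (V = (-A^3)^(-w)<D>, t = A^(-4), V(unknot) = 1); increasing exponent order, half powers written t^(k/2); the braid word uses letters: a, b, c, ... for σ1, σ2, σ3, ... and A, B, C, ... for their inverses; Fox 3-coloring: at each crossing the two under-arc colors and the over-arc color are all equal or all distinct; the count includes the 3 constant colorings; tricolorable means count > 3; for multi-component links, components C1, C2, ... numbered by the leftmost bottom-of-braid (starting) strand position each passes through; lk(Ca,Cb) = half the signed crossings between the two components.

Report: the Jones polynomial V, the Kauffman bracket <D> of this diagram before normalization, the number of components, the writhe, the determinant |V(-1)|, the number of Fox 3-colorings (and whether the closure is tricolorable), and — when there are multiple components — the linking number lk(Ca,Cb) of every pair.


V = t^2 + 2t^4 - 2t^5 + t^6 - 2t^7 + t^8
<D> = A^-14 - 2A^-10 + A^-6 - 2A^-2 + 2A^2 + A^10 (w = +6)
1 component over 14 crossings, w = +6
27 Fox colorings among 3^14, |V(-1)| = 9: tricolorable
why: w = +6 (over 14 crossings) is diagram-only; (-A^3)^(-6) removes it from V
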